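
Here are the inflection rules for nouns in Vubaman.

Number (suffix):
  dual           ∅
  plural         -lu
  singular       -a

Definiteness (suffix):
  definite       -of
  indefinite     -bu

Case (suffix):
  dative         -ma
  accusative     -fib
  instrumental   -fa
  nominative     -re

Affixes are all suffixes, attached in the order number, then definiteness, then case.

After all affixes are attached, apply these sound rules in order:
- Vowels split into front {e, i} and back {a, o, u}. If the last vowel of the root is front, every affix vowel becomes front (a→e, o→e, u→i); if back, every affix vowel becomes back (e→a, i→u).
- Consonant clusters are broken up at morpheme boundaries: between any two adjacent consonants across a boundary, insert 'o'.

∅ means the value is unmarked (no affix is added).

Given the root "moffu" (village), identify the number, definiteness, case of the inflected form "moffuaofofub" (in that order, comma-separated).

singular, definite, accusative

Segment: moffu-a-of-fib.
number: -a → singular.
definiteness: -of → definite.
case: -fib → accusative.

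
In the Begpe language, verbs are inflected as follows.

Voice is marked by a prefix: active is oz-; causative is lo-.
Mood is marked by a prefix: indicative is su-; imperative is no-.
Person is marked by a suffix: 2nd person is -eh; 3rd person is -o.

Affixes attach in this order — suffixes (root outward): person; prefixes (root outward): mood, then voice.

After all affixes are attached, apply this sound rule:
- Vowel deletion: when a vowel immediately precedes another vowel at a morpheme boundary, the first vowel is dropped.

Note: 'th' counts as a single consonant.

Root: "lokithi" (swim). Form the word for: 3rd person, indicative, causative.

losulokitho

Attach mood indicative su- → sulokithi.
Attach person 3rd person -o → sulokithio.
Attach voice causative lo- → losulokithio.
Apply vowel deletion: losulokithio → losulokitho.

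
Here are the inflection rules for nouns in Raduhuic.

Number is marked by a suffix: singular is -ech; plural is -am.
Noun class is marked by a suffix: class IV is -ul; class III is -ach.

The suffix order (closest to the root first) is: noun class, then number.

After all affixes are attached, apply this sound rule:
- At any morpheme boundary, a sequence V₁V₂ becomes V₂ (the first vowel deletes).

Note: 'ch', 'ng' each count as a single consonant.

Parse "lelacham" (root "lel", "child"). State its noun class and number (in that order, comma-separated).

class III, plural

Segment: lel-ach-am.
noun class: -ach → class III.
number: -am → plural.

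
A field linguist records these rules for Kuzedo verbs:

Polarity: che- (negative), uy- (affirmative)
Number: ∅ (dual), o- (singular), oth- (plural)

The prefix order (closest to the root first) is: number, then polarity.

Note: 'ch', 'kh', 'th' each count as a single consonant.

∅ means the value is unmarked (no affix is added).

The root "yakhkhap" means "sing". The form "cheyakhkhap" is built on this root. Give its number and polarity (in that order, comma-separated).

Segment: che-yakhkhap.
number: ∅ → dual.
polarity: che- → negative.

dual, negative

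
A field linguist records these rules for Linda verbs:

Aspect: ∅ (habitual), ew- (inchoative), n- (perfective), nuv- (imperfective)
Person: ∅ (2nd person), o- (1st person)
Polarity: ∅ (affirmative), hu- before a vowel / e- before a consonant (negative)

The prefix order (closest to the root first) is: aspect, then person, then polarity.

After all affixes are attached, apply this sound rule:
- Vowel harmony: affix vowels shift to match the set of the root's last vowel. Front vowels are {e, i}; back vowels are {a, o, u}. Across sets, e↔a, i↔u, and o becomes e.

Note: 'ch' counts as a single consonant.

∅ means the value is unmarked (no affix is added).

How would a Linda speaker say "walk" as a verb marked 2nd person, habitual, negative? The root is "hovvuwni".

ehovvuwni

aspect = habitual: zero marking, form stays hovvuwni.
person = 2nd person: zero marking, form stays hovvuwni.
Attach polarity negative e- (before consonant 'h') → ehovvuwni.
Vowel harmony: no change.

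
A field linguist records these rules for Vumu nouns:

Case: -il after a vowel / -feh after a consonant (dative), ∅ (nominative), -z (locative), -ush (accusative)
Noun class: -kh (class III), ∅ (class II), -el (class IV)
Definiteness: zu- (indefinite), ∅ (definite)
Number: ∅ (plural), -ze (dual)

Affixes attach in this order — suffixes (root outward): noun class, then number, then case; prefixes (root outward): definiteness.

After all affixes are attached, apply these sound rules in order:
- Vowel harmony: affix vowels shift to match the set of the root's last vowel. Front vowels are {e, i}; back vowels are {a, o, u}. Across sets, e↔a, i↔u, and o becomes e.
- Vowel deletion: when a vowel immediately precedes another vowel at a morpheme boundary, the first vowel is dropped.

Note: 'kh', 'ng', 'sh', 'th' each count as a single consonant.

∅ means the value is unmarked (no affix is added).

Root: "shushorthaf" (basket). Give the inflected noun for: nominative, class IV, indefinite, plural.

zushushorthafal

Attach definiteness indefinite zu- → zushushorthaf.
Attach noun class class IV -el → zushushorthafel.
number = plural: zero marking, form stays zushushorthafel.
case = nominative: zero marking, form stays zushushorthafel.
Apply vowel harmony: zushushorthafel → zushushorthafal.
Vowel deletion: no change.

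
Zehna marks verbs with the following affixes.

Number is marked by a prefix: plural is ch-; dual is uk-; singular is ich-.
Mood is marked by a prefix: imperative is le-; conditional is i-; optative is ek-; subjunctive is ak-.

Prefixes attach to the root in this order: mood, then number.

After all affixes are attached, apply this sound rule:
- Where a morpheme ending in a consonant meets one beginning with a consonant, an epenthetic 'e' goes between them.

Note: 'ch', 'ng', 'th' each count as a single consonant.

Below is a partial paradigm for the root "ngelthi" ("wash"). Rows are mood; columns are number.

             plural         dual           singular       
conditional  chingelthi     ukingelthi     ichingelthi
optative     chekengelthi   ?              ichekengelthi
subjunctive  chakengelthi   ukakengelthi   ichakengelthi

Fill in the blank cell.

Attach mood optative ek- → ekngelthi.
Attach number dual uk- → ukekngelthi.
Apply epenthesis: ukekngelthi → ukekengelthi.

ukekengelthi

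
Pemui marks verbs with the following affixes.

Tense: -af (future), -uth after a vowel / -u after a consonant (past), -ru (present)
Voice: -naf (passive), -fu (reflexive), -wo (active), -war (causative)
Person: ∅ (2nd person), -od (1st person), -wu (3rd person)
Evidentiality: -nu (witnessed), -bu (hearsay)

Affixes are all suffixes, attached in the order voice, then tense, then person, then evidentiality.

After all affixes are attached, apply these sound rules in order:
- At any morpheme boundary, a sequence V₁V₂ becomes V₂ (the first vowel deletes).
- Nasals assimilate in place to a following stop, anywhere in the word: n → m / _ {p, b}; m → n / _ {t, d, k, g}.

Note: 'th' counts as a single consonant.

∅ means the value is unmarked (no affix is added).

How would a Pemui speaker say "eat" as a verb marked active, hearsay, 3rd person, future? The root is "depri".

depriwafwubu

Attach voice active -wo → depriwo.
Attach tense future -af → depriwoaf.
Attach person 3rd person -wu → depriwoafwu.
Attach evidentiality hearsay -bu → depriwoafwubu.
Apply vowel deletion: depriwoafwubu → depriwafwubu.
Nasal assimilation: no change.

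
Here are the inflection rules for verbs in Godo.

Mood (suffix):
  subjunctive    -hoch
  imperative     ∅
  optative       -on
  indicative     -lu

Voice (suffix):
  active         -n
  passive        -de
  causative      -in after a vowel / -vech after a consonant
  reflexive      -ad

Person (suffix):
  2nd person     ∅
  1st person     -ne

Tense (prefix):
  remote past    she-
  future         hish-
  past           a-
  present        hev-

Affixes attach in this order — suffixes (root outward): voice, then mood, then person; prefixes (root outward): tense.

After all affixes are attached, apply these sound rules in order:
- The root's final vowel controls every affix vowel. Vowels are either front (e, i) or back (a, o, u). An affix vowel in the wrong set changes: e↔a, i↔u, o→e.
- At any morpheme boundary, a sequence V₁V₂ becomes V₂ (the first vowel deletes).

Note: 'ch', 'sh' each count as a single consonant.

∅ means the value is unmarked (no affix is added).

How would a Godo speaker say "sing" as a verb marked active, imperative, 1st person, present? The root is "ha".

havhanna

Attach voice active -n → han.
mood = imperative: zero marking, form stays han.
Attach tense present hev- → hevhan.
Attach person 1st person -ne → hevhanne.
Apply vowel harmony: hevhanne → havhanna.
Vowel deletion: no change.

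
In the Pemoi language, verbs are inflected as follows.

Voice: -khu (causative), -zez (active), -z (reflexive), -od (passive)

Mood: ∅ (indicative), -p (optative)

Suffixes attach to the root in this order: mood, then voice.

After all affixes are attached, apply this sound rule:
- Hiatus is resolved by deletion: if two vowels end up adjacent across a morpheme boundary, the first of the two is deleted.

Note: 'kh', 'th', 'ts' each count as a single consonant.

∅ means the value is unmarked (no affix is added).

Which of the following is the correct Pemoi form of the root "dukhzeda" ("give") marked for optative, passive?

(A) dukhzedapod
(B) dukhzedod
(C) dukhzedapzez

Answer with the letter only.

A

Attach mood optative -p → dukhzedap.
Attach voice passive -od → dukhzedapod.
Vowel deletion: no change.
So the correct form is dukhzedapod, option (A).
(B) dukhzedod is wrong: it uses indicative instead of optative for mood.
(C) dukhzedapzez is wrong: it uses active instead of passive for voice.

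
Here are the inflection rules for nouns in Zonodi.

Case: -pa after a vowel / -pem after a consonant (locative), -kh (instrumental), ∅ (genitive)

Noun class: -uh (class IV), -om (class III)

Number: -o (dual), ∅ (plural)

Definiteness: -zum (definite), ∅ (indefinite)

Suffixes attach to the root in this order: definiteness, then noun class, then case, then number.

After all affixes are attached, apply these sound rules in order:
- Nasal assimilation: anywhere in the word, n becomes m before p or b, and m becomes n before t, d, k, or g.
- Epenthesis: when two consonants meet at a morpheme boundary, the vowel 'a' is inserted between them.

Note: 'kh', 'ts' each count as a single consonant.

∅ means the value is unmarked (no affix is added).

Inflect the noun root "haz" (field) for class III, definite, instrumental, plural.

hazazumomakh

Attach definiteness definite -zum → hazzum.
Attach noun class class III -om → hazzumom.
Attach case instrumental -kh → hazzumomkh.
number = plural: zero marking, form stays hazzumomkh.
Nasal assimilation: no change.
Apply epenthesis: hazzumomkh → hazazumomakh.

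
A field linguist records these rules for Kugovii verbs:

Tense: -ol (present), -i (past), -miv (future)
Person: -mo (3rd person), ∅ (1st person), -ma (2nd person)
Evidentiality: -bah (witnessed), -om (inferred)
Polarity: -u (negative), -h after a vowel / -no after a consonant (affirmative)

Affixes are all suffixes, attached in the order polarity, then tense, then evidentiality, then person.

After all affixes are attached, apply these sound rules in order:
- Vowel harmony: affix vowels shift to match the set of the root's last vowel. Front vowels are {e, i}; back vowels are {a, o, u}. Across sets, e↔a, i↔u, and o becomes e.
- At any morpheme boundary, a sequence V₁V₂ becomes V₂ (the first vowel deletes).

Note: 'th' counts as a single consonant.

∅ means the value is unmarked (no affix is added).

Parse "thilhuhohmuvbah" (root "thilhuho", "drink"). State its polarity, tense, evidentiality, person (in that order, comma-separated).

affirmative, future, witnessed, 1st person

Segment: thilhuho-h-miv-bah.
polarity: -h/no → affirmative.
tense: -miv → future.
evidentiality: -bah → witnessed.
person: ∅ → 1st person.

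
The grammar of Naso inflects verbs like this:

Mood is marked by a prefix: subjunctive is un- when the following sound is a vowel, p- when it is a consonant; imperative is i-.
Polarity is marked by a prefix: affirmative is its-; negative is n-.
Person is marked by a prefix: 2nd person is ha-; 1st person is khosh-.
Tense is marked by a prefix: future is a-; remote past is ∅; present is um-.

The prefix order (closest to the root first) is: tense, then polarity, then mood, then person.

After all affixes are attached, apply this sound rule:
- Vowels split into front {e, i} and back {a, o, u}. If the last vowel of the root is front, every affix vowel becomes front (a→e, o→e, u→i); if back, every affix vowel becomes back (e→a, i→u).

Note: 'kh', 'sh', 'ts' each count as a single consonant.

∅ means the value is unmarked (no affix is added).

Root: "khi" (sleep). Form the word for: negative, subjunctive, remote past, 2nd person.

hepnkhi

tense = remote past: zero marking, form stays khi.
Attach polarity negative n- → nkhi.
Attach mood subjunctive p- (before consonant 'n') → pnkhi.
Attach person 2nd person ha- → hapnkhi.
Apply vowel harmony: hapnkhi → hepnkhi.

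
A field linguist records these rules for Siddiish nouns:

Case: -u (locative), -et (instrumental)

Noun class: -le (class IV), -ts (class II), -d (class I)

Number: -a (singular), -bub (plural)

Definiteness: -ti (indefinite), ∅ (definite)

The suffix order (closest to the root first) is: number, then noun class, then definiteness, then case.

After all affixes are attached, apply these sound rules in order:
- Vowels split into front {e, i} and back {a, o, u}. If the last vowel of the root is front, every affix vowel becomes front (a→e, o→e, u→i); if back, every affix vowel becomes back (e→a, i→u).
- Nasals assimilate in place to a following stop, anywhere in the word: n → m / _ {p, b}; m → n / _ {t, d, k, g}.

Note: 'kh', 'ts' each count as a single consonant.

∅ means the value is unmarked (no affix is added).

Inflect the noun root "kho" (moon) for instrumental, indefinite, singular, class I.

khoadtuat

Attach number singular -a → khoa.
Attach noun class class I -d → khoad.
Attach definiteness indefinite -ti → khoadti.
Attach case instrumental -et → khoadtiet.
Apply vowel harmony: khoadtiet → khoadtuat.
Nasal assimilation: no change.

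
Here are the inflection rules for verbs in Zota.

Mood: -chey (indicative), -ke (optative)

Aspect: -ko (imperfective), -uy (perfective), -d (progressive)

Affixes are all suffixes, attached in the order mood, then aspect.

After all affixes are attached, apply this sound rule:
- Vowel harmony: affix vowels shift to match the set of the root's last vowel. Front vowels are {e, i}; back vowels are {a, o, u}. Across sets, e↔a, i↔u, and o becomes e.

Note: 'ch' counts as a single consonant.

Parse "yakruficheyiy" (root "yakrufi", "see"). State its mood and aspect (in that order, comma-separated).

indicative, perfective

Segment: yakrufi-chey-uy.
mood: -chey → indicative.
aspect: -uy → perfective.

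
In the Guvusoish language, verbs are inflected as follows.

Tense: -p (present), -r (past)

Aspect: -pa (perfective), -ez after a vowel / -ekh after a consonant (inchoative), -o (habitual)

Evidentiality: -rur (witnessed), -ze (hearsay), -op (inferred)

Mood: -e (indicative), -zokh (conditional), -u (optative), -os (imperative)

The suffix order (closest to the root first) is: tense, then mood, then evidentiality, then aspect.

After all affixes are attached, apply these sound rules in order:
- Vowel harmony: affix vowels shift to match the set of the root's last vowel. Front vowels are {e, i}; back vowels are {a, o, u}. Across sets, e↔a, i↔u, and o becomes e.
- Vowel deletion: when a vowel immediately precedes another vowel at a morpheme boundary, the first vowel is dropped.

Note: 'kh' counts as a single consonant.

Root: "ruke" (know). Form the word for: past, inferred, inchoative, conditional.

rukerzekhepekh

Attach tense past -r → ruker.
Attach mood conditional -zokh → rukerzokh.
Attach evidentiality inferred -op → rukerzokhop.
Attach aspect inchoative -ekh (after consonant 'p') → rukerzokhopekh.
Apply vowel harmony: rukerzokhopekh → rukerzekhepekh.
Vowel deletion: no change.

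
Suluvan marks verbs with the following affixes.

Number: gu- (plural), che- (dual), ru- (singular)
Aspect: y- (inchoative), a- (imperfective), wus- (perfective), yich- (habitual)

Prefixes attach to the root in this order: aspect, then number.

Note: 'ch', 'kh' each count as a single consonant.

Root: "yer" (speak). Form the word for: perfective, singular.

Attach aspect perfective wus- → wusyer.
Attach number singular ru- → ruwusyer.

ruwusyer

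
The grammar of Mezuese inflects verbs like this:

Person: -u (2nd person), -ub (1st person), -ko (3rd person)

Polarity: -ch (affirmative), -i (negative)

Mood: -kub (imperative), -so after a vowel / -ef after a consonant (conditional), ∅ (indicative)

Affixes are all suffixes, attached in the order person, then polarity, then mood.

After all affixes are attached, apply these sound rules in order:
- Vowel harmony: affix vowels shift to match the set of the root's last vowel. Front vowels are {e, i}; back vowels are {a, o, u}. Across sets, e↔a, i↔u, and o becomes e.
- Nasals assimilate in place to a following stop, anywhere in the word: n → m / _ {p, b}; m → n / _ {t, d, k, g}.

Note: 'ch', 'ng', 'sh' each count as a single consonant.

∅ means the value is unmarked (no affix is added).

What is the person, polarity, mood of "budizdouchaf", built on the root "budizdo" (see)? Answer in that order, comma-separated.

Segment: budizdo-u-ch-ef.
person: -u → 2nd person.
polarity: -ch → affirmative.
mood: -so/ef → conditional.

2nd person, affirmative, conditional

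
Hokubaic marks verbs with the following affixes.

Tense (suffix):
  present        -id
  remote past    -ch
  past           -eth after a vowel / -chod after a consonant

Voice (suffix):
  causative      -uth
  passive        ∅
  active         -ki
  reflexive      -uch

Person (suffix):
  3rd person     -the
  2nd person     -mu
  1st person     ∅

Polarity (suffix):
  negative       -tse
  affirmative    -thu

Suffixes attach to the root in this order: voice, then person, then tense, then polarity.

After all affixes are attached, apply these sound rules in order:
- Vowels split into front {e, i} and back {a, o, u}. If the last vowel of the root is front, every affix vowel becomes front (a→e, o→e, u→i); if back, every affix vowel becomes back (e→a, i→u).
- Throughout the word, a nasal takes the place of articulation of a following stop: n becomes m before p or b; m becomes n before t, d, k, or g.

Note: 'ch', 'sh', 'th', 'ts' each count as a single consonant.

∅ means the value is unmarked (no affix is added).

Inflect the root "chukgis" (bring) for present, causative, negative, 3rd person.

Attach voice causative -uth → chukgisuth.
Attach person 3rd person -the → chukgisuththe.
Attach tense present -id → chukgisuththeid.
Attach polarity negative -tse → chukgisuththeidtse.
Apply vowel harmony: chukgisuththeidtse → chukgisiththeidtse.
Nasal assimilation: no change.

chukgisiththeidtse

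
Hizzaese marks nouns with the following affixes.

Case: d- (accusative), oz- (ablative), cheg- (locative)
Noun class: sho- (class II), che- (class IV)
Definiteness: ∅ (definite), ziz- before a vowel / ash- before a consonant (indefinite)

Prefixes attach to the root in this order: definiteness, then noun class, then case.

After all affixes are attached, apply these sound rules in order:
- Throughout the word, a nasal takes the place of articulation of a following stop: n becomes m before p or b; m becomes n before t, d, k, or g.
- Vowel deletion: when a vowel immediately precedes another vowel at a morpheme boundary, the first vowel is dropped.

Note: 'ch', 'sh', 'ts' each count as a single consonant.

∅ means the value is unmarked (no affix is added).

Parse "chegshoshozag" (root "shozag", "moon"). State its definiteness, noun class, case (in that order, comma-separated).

definite, class II, locative

Segment: cheg-sho-shozag.
definiteness: ∅ → definite.
noun class: sho- → class II.
case: cheg- → locative.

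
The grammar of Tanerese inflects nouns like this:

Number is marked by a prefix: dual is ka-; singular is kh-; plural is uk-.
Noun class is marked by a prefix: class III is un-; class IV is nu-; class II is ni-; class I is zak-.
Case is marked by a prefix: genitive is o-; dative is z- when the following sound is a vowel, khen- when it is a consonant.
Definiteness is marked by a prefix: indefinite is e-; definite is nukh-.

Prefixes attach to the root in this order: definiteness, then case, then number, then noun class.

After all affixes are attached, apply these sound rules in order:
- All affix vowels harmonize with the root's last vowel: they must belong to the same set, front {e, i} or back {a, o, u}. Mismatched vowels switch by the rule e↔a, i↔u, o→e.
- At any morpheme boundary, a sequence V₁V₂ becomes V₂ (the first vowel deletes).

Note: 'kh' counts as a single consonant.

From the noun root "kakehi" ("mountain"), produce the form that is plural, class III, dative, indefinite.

inikzekakehi

Attach definiteness indefinite e- → ekakehi.
Attach case dative z- (before vowel 'e') → zekakehi.
Attach number plural uk- → ukzekakehi.
Attach noun class class III un- → unukzekakehi.
Apply vowel harmony: unukzekakehi → inikzekakehi.
Vowel deletion: no change.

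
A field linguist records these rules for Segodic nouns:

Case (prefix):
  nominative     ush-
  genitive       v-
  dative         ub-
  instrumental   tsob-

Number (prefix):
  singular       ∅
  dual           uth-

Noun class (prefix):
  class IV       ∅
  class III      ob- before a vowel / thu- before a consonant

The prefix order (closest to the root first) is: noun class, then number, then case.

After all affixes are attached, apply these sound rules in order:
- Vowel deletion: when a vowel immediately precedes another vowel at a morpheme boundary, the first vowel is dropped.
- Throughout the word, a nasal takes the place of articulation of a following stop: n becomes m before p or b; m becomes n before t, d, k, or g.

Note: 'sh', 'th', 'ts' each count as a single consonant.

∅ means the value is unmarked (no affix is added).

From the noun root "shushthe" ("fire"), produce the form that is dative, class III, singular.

ubthushushthe

Attach noun class class III thu- (before consonant 'sh') → thushushthe.
number = singular: zero marking, form stays thushushthe.
Attach case dative ub- → ubthushushthe.
Vowel deletion: no change.
Nasal assimilation: no change.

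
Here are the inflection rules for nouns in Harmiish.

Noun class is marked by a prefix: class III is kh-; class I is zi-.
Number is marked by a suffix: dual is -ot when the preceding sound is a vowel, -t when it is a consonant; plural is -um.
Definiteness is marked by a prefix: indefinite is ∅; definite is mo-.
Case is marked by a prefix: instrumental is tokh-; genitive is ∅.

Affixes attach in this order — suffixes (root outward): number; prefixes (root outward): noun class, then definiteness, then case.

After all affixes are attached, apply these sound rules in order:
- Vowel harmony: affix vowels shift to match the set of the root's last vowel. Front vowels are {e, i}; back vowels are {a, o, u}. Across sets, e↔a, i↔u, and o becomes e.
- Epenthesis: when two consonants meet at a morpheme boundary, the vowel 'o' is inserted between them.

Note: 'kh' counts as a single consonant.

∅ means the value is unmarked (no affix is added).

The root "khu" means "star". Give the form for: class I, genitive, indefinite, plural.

zukhuum

Attach number plural -um → khuum.
Attach noun class class I zi- → zikhuum.
definiteness = indefinite: zero marking, form stays zikhuum.
case = genitive: zero marking, form stays zikhuum.
Apply vowel harmony: zikhuum → zukhuum.
Epenthesis: no change.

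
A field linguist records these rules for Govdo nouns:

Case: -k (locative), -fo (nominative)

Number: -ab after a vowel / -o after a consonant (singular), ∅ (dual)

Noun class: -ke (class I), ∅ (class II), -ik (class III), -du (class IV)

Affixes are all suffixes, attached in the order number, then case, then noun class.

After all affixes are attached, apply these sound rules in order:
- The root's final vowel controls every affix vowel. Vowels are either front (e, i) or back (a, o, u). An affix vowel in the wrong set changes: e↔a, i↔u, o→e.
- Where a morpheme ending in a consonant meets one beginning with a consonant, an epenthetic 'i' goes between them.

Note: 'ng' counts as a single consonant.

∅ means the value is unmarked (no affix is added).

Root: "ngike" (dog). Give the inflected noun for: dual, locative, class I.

number = dual: zero marking, form stays ngike.
Attach case locative -k → ngikek.
Attach noun class class I -ke → ngikekke.
Vowel harmony: no change.
Apply epenthesis: ngikekke → ngikekike.

ngikekike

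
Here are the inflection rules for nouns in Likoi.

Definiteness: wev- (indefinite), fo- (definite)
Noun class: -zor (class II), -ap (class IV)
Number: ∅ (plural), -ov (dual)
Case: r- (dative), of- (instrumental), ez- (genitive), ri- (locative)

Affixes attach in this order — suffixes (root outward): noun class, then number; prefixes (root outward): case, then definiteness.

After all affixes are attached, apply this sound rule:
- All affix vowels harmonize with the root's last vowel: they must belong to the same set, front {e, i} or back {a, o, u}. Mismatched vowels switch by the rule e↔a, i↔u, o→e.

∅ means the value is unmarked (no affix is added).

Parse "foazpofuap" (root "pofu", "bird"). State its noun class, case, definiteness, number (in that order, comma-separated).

Segment: fo-ez-pofu-ap.
noun class: -ap → class IV.
case: ez- → genitive.
definiteness: fo- → definite.
number: ∅ → plural.

class IV, genitive, definite, plural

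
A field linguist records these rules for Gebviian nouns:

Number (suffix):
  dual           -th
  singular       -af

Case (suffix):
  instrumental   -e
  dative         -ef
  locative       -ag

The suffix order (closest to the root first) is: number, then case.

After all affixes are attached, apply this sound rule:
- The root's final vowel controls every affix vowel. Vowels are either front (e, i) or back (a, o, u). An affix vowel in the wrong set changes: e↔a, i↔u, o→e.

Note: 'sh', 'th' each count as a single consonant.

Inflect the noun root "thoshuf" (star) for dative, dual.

thoshufthaf

Attach number dual -th → thoshufth.
Attach case dative -ef → thoshufthef.
Apply vowel harmony: thoshufthef → thoshufthaf.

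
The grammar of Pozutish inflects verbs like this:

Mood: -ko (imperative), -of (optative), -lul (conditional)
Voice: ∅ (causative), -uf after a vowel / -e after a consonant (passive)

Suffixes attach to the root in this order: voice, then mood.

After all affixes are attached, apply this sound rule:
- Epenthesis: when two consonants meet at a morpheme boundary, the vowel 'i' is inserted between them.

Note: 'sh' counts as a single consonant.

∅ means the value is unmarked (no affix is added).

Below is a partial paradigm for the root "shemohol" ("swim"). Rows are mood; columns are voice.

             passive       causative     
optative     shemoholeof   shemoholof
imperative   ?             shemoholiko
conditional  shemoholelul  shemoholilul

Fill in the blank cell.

shemoholeko

Attach voice passive -e (after consonant 'l') → shemohole.
Attach mood imperative -ko → shemoholeko.
Epenthesis: no change.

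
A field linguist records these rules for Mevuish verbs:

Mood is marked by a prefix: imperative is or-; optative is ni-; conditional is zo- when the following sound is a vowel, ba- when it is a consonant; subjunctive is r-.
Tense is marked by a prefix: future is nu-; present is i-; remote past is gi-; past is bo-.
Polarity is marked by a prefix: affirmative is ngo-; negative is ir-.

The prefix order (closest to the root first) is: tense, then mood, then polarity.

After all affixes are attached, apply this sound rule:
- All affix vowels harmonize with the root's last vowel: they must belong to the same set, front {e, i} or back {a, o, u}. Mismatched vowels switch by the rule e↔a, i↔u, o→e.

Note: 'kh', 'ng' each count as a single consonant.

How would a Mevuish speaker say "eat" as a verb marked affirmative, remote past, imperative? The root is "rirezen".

ngeergirirezen

Attach tense remote past gi- → girirezen.
Attach mood imperative or- → orgirirezen.
Attach polarity affirmative ngo- → ngoorgirirezen.
Apply vowel harmony: ngoorgirirezen → ngeergirirezen.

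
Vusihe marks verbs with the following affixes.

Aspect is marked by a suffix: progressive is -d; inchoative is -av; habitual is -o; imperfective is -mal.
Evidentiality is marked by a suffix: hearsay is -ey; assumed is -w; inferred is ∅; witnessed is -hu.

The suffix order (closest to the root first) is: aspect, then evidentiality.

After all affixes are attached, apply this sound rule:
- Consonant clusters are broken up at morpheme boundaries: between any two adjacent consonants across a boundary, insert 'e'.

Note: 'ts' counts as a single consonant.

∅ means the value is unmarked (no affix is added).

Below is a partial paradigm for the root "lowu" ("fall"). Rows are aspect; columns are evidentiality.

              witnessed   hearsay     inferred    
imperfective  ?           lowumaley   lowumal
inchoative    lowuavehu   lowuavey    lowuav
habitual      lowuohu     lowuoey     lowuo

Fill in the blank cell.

lowumalehu

Attach aspect imperfective -mal → lowumal.
Attach evidentiality witnessed -hu → lowumalhu.
Apply epenthesis: lowumalhu → lowumalehu.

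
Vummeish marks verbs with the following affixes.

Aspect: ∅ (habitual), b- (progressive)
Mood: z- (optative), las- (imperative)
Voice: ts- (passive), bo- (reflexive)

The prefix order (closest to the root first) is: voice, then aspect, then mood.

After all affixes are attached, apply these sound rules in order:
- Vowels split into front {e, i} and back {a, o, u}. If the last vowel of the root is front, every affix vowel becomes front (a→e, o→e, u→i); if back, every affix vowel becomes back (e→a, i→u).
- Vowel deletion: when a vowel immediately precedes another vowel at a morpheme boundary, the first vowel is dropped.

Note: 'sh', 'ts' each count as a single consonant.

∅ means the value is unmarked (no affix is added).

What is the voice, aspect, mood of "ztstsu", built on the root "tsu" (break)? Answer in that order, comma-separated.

passive, habitual, optative

Segment: z-ts-tsu.
voice: ts- → passive.
aspect: ∅ → habitual.
mood: z- → optative.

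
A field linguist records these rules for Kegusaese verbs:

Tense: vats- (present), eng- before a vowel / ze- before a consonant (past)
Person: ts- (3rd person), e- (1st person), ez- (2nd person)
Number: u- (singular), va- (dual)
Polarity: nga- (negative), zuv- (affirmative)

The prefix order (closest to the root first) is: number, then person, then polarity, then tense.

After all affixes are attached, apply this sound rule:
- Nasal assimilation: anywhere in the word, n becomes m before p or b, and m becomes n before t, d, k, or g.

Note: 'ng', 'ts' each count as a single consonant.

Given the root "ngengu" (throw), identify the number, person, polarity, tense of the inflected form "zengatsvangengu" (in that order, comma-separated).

dual, 3rd person, negative, past

Segment: ze-nga-ts-va-ngengu.
number: va- → dual.
person: ts- → 3rd person.
polarity: nga- → negative.
tense: eng/ze- → past.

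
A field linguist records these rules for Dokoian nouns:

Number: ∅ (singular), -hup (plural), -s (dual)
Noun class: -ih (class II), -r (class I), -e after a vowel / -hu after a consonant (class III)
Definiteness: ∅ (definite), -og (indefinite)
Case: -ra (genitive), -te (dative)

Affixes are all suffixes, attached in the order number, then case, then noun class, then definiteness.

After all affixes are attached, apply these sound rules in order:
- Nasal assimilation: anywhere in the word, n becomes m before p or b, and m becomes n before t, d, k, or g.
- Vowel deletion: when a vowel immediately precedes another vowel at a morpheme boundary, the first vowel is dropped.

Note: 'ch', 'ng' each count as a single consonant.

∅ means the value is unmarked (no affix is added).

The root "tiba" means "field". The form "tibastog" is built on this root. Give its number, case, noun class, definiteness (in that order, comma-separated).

Segment: tiba-s-te-e-og.
number: -s → dual.
case: -te → dative.
noun class: -e/hu → class III.
definiteness: -og → indefinite.

dual, dative, class III, indefinite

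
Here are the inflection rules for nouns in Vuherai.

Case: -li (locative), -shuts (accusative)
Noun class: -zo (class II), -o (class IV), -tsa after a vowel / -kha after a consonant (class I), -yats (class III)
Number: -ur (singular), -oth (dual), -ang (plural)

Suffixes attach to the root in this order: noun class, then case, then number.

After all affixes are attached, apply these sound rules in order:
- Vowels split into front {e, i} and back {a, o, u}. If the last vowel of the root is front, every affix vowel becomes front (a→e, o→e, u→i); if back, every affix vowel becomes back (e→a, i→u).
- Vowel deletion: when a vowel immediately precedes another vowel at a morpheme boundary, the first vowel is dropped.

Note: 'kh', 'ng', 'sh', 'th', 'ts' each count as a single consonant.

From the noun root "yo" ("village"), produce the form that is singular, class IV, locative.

yolur

Attach noun class class IV -o → yoo.
Attach case locative -li → yooli.
Attach number singular -ur → yooliur.
Apply vowel harmony: yooliur → yooluur.
Apply vowel deletion: yooluur → yolur.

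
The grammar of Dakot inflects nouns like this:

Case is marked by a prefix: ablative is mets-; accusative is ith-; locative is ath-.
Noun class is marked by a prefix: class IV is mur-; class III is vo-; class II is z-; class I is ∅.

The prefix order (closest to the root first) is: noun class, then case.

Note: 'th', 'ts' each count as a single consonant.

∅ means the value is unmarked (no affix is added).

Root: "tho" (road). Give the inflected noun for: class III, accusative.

Attach noun class class III vo- → votho.
Attach case accusative ith- → ithvotho.

ithvotho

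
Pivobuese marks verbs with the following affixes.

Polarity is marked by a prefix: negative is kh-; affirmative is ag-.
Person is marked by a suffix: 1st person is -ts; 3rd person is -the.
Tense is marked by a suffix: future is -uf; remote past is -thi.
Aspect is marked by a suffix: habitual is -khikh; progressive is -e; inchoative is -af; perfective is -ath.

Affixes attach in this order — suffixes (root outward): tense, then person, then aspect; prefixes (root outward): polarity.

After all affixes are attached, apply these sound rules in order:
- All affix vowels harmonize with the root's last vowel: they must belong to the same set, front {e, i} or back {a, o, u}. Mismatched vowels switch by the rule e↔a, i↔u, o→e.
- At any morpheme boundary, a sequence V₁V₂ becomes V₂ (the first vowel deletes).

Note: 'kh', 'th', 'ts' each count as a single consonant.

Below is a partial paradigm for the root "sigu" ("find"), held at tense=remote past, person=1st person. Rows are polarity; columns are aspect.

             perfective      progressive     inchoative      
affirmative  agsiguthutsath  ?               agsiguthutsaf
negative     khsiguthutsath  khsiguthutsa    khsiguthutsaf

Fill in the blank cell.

agsiguthutsa

Attach tense remote past -thi → siguthi.
Attach polarity affirmative ag- → agsiguthi.
Attach person 1st person -ts → agsiguthits.
Attach aspect progressive -e → agsiguthitse.
Apply vowel harmony: agsiguthitse → agsiguthutsa.
Vowel deletion: no change.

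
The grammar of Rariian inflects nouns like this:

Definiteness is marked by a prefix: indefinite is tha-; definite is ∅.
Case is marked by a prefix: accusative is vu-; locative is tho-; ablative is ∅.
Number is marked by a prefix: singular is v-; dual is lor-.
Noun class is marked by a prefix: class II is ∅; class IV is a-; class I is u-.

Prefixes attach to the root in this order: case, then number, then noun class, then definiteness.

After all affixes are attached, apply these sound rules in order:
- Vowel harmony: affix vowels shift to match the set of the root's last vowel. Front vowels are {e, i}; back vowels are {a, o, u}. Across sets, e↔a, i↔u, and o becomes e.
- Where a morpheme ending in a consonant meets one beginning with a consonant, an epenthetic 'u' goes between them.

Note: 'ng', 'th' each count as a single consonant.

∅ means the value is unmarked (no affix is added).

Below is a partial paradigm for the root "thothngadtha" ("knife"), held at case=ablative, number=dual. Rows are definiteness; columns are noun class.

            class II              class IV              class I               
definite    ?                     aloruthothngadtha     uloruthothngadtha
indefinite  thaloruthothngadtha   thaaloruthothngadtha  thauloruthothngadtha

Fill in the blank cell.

loruthothngadtha

case = ablative: zero marking, form stays thothngadtha.
Attach number dual lor- → lorthothngadtha.
noun class = class II: zero marking, form stays lorthothngadtha.
definiteness = definite: zero marking, form stays lorthothngadtha.
Vowel harmony: no change.
Apply epenthesis: lorthothngadtha → loruthothngadtha.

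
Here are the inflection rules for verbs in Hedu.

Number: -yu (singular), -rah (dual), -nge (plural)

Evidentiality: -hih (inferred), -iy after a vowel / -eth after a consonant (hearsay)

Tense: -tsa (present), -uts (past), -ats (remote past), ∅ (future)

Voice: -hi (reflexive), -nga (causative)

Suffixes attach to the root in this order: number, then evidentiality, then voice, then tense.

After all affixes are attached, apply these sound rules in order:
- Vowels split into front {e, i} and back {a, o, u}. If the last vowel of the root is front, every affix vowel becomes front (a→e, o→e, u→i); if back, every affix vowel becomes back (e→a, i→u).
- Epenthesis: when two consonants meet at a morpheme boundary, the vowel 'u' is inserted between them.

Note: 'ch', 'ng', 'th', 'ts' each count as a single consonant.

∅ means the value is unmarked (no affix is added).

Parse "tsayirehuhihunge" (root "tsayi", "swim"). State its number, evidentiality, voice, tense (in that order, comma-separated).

Segment: tsayi-rah-hih-nga.
number: -rah → dual.
evidentiality: -hih → inferred.
voice: -nga → causative.
tense: ∅ → future.

dual, inferred, causative, future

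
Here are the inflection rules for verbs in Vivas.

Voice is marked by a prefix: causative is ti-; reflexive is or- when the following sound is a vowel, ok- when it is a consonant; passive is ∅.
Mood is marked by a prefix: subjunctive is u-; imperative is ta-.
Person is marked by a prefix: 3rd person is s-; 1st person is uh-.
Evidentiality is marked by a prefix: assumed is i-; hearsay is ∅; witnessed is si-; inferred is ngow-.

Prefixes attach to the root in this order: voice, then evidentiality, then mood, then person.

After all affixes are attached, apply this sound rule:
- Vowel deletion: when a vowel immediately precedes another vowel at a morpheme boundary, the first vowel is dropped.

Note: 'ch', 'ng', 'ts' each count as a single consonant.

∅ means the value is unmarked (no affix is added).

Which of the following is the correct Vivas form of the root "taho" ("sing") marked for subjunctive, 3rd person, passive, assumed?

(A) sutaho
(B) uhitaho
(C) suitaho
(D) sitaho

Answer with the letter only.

D

voice = passive: zero marking, form stays taho.
Attach evidentiality assumed i- → itaho.
Attach mood subjunctive u- → uitaho.
Attach person 3rd person s- → suitaho.
Apply vowel deletion: suitaho → sitaho.
So the correct form is sitaho, option (D).
(B) uhitaho is wrong: it uses 1st person instead of 3rd person for person.
(A) sutaho is wrong: it uses hearsay instead of assumed for evidentiality.
(C) suitaho is wrong: it fails to apply the sound rule(s).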